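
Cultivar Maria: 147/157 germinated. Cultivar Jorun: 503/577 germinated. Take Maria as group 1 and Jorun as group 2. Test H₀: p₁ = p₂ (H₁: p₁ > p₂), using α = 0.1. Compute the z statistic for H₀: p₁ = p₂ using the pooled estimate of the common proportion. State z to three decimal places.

p̂₁ = 147/157 = 0.93631, p̂₂ = 503/577 = 0.87175.
Pooled p̂ = (147+503)/(157+577) = 650/734 = 0.88556.
SE = √(p̂(1−p̂)(1/n₁+1/n₂)) = √(0.88556·0.11444·0.00810253) = √(0.000821147) = 0.02866.
z = (0.93631 − 0.87175)/0.02866 = 0.06456/0.02866 = 2.253.
p-value = P(Z > 2.253) ≈ 0.0121; since p < α = 0.1, reject H₀.

z = 2.253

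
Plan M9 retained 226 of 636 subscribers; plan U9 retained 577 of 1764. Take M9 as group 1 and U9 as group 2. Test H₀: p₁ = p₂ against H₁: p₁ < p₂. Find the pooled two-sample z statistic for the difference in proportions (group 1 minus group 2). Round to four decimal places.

p̂₁ = 226/636 ≈ 0.355346, p̂₂ = 577/1764 ≈ 0.327098.
Pooled p̂ = (226+577)/(636+1764) = 803/2400 = 0.334583.
SE = √(p̂(1−p̂)(1/n₁+1/n₂)) = √(0.334583·0.665417·0.00213922) = √(0.00047627) = 0.021824.
z = (0.355346 − 0.327098)/0.021824 = 0.028248/0.021824 = 1.2944.

z = 1.2944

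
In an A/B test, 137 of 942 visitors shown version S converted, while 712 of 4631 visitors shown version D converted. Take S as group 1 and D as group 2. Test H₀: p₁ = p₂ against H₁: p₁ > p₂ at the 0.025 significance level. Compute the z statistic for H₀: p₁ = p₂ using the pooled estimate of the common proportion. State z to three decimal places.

p̂₁ = 137/942 ≈ 0.14544, p̂₂ = 712/4631 ≈ 0.15375.
Pooled p̂ = (137+712)/(942+4631) = 849/5573 = 0.15234.
SE = √(p̂(1−p̂)(1/n₁+1/n₂)) = √(0.15234·0.84766·0.00127751) = √(0.000164969) = 0.01284.
z = (0.14544 − 0.15375)/0.01284 = -0.00831/0.01284 = -0.647.
p-value = P(Z > -0.647) ≈ 0.7412. With α = 0.025, fail to reject H₀.

z = -0.647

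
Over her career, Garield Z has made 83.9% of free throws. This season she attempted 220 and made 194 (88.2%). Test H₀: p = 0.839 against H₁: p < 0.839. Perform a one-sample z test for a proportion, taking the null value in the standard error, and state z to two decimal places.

z = 1.73

p̂ = 194/220 ≈ 0.8818.
SE = √(p₀(1−p₀)/n) = √(0.13508/220) = 0.0248.
z = (0.8818 − 0.839)/0.0248 = 0.0428/0.0248 = 1.73.
p-value = P(Z < 1.728) ≈ 0.9580.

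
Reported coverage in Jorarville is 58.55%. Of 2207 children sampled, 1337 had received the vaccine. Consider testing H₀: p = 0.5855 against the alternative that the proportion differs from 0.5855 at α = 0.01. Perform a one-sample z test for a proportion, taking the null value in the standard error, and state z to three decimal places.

z = 1.936

p̂ = 1337/2207 = 0.605800.
Under H₀, SE = √(0.5855·0.4145/2207) = √(0.000109964) = 0.010486.
z = (0.605800 − 0.5855)/0.010486 = 0.020300/0.010486 = 1.936.
p-value = 2·P(Z > 1.936) ≈ 0.0529. With α = 0.01, fail to reject H₀.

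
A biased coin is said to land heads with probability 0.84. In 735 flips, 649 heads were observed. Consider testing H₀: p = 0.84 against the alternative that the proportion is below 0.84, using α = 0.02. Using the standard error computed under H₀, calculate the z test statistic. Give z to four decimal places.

z = 3.1794

p̂ = 649/735 ≈ 0.8829932.
SE = √(p₀(1−p₀)/n) = √(0.1344/735) = 0.0135225.
z = (0.8829932 − 0.84)/0.0135225 = 0.0429932/0.0135225 = 3.1794.
p-value = P(Z < 3.179) ≈ 0.9993; since p > α = 0.02, fail to reject H₀.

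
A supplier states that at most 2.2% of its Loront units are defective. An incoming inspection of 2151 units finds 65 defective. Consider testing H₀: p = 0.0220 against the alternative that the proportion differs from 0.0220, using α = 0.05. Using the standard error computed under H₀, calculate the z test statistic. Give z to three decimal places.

p̂ = 65/2151 = 0.0302185.
Standard error under H₀: √(0.022×0.978/2151) = 0.0031627.
z = (0.0302185 − 0.022)/0.0031627 = 0.0082185/0.0031627 = 2.599.
p-value = 2·P(Z > 2.599) ≈ 0.0094. With α = 0.05, reject H₀.

z = 2.599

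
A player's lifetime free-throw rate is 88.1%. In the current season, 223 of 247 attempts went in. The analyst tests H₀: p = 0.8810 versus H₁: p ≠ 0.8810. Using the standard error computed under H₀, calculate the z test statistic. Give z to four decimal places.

p̂ = 223/247 = 0.902834.
Standard error under H₀: √(0.881×0.119/247) = 0.020602.
z = (0.902834 − 0.881)/0.020602 = 0.021834/0.020602 = 1.0598.
Two-sided p-value ≈ 2·Φ(−1.060) = 0.2892.

z = 1.0598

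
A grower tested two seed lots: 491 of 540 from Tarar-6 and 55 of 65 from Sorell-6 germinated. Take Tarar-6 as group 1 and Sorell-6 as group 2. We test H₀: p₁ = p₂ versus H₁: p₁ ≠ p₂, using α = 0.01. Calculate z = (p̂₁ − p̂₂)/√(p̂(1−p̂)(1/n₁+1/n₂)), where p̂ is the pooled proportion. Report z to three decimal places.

p̂₁ = 491/540 = 0.90926, p̂₂ = 55/65 = 0.84615.
Pooled p̂ = (491+55)/(540+65) = 546/605 = 0.90248.
SE = √(p̂(1−p̂)(1/n₁+1/n₂)) = √(0.90248·0.09752·0.0172365) = √(0.00151699) = 0.03895.
z = (0.90926 − 0.84615)/0.03895 = 0.06311/0.03895 = 1.620.
Two-sided p-value ≈ 2·Φ(−1.620) = 0.1052; since p > α = 0.01, fail to reject H₀.

z = 1.620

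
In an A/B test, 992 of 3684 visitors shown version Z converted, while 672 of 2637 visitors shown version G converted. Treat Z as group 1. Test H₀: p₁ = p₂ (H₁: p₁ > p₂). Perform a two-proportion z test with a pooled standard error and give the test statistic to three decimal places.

p̂₁ = 992/3684 = 0.26927, p̂₂ = 672/2637 = 0.25484.
Pooled p̂ = (992+672)/(3684+2637) = 1664/6321 = 0.26325.
SE = √(0.193949 × 0.000650663) = 0.01123.
z = (0.26927 − 0.25484)/0.01123 = 0.01443/0.01123 = 1.285.
p-value = P(Z > 1.285) ≈ 0.0994.

z = 1.285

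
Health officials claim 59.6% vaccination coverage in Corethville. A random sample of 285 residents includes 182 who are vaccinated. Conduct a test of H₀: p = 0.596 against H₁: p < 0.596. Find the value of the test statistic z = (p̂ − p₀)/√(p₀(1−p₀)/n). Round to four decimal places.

p̂ = 182/285 = 0.638596.
SE = √(p₀(1−p₀)/n) = √(0.24078/285) = 0.029066.
z = (0.638596 − 0.596)/0.029066 = 0.042596/0.029066 = 1.4655.

z = 1.4655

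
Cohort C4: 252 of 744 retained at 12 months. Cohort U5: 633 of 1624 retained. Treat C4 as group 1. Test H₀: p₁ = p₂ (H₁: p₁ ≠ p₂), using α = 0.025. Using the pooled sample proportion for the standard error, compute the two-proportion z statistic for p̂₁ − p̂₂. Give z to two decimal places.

p̂₁ = 252/744 = 0.33871, p̂₂ = 633/1624 = 0.38978.
Pooled p̂ = (252+633)/(744+1624) = 885/2368 = 0.37373.
SE = √(p̂(1−p̂)(1/n₁+1/n₂)) = √(0.37373·0.62627·0.00195985) = √(0.000458716) = 0.02142.
z = (0.33871 − 0.38978)/0.02142 = -0.05107/0.02142 = -2.38.
p-value = 2·P(Z > 2.384) ≈ 0.0171; since p < α = 0.025, reject H₀.

z = -2.38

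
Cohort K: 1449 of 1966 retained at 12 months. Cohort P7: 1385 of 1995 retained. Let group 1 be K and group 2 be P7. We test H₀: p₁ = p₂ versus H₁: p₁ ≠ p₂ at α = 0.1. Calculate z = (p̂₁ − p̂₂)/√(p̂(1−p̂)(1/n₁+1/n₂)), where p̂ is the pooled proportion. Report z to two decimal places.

p̂₁ = 1449/1966 ≈ 0.73703, p̂₂ = 1385/1995 ≈ 0.69424.
Pooled p̂ = (1449+1385)/(1966+1995) = 2834/3961 = 0.71548.
SE = √(p̂(1−p̂)(1/n₁+1/n₂)) = √(0.71548·0.28452·0.0010099) = √(0.000205586) = 0.01434.
z = (0.73703 − 0.69424)/0.01434 = 0.04279/0.01434 = 2.98.
Two-sided p-value ≈ 2·Φ(−2.985) = 0.0028; since p < α = 0.1, reject H₀.

z = 2.98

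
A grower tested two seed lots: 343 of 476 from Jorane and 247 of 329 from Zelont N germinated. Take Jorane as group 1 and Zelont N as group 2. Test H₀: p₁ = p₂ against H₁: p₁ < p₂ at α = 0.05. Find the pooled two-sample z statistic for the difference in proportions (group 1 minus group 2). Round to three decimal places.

z = -0.951

p̂₁ = 343/476 = 0.72059, p̂₂ = 247/329 = 0.75076.
Pooled p̂ = (343+247)/(476+329) = 590/805 = 0.73292.
SE = √(0.195749 × 0.00514035) = 0.03172.
z = (0.72059 − 0.75076)/0.03172 = -0.03017/0.03172 = -0.951.
p-value = P(Z < -0.951) ≈ 0.1708. With α = 0.05, fail to reject H₀.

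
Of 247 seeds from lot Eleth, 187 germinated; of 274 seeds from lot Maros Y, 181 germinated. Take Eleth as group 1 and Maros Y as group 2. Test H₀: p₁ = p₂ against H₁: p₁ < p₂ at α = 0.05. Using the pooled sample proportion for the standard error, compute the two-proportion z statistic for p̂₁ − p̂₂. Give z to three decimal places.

p̂₁ = 187/247 = 0.75709, p̂₂ = 181/274 = 0.66058.
Pooled p̂ = (187+181)/(247+274) = 368/521 = 0.70633.
SE = √(p̂(1−p̂)(1/n₁+1/n₂)) = √(0.70633·0.29367·0.00769822) = √(0.00159681) = 0.03996.
z = (0.75709 − 0.66058)/0.03996 = 0.09651/0.03996 = 2.415.
p-value = P(Z < 2.415) ≈ 0.9921; since p > α = 0.05, fail to reject H₀.

z = 2.415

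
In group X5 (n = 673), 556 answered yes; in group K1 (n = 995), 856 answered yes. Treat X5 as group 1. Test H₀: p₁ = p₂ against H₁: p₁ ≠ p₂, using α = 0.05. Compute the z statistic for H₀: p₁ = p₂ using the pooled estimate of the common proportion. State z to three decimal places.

p̂₁ = 556/673 ≈ 0.82615, p̂₂ = 856/995 ≈ 0.86030.
Pooled p̂ = (556+856)/(673+995) = 1412/1668 = 0.84652.
SE = √(0.129922 × 0.00249091) = 0.01799.
z = (0.82615 − 0.86030)/0.01799 = -0.03415/0.01799 = -1.898.
p-value = 2·P(Z > 1.898) ≈ 0.0577; since p > α = 0.05, fail to reject H₀.

z = -1.898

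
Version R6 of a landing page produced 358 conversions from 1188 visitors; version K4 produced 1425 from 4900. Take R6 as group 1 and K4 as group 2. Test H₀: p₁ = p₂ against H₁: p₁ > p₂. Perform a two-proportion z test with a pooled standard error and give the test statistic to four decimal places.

z = 0.7155

p̂₁ = 358/1188 ≈ 0.3013468, p̂₂ = 1425/4900 ≈ 0.2908163.
Pooled p̂ = (358+1425)/(1188+4900) = 1783/6088 = 0.2928712.
SE = √(0.207098 × 0.00104583) = 0.0147170.
z = (0.3013468 − 0.2908163)/0.0147170 = 0.0105305/0.0147170 = 0.7155.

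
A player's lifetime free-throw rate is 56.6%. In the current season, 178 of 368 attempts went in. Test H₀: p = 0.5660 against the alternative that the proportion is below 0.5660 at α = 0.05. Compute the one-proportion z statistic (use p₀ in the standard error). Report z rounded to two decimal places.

z = -3.19

p̂ = 178/368 ≈ 0.4837.
Standard error under H₀: √(0.566×0.434/368) = 0.0258.
z = (0.4837 − 0.566)/0.0258 = -0.0823/0.0258 = -3.19.
p-value = P(Z < -3.186) ≈ 0.0007. With α = 0.05, reject H₀.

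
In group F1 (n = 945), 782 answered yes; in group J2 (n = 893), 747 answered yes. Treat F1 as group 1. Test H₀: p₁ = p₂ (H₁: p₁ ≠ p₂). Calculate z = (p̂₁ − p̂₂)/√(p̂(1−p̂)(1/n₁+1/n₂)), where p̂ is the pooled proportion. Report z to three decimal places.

z = -0.515

p̂₁ = 782/945 = 0.827513, p̂₂ = 747/893 = 0.836506.
Pooled p̂ = (782+747)/(945+893) = 1529/1838 = 0.831882.
SE = √(p̂(1−p̂)(1/n₁+1/n₂)) = √(0.831882·0.168118·0.00217802) = √(0.000304605) = 0.017453.
z = (0.827513 − 0.836506)/0.017453 = -0.008993/0.017453 = -0.515.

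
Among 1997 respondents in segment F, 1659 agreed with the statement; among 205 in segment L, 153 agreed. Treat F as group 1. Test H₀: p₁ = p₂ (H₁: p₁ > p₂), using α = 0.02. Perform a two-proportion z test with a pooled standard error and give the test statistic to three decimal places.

z = 3.015

p̂₁ = 1659/1997 = 0.83075, p̂₂ = 153/205 = 0.74634.
Pooled p̂ = (1659+153)/(1997+205) = 1812/2202 = 0.82289.
SE = √(p̂(1−p̂)(1/n₁+1/n₂)) = √(0.82289·0.17711·0.0053788) = √(0.000783923) = 0.02800.
z = (0.83075 − 0.74634)/0.02800 = 0.08441/0.02800 = 3.015.
p-value = P(Z > 3.015) ≈ 0.0013. With α = 0.02, reject H₀.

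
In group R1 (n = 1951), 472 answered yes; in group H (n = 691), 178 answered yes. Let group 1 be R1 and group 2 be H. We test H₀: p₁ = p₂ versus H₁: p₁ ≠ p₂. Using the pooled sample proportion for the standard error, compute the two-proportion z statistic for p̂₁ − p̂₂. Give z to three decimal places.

p̂₁ = 472/1951 ≈ 0.24193, p̂₂ = 178/691 ≈ 0.25760.
Pooled p̂ = (472+178)/(1951+691) = 650/2642 = 0.24603.
SE = √(p̂(1−p̂)(1/n₁+1/n₂)) = √(0.24603·0.75397·0.00195974) = √(0.000363525) = 0.01907.
z = (0.24193 − 0.25760)/0.01907 = -0.01567/0.01907 = -0.822.

z = -0.822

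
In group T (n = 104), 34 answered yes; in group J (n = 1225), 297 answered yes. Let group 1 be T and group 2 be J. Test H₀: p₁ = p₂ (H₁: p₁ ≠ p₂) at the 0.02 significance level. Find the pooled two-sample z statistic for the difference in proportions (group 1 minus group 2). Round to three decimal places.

p̂₁ = 34/104 = 0.32692, p̂₂ = 297/1225 = 0.24245.
Pooled p̂ = (34+297)/(104+1225) = 331/1329 = 0.24906.
SE = √(0.187029 × 0.0104317) = 0.04417.
z = (0.32692 − 0.24245)/0.04417 = 0.08447/0.04417 = 1.912.
Two-sided p-value ≈ 2·Φ(−1.912) = 0.0558, so at α = 0.02 we fail to reject H₀.

z = 1.912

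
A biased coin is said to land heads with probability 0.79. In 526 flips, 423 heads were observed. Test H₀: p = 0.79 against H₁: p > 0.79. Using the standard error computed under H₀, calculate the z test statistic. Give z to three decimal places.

p̂ = 423/526 ≈ 0.804183.
SE = √(p₀(1−p₀)/n) = √(0.1659/526) = 0.017759.
z = (0.804183 − 0.79)/0.017759 = 0.014183/0.017759 = 0.799.
p-value = P(Z > 0.799) ≈ 0.2123.

z = 0.799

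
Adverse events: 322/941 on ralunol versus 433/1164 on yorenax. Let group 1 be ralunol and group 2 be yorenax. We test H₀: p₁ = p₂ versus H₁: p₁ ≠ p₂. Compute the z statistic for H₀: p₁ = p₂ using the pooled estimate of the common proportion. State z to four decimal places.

p̂₁ = 322/941 = 0.3421892, p̂₂ = 433/1164 = 0.3719931.
Pooled p̂ = (322+433)/(941+1164) = 755/2105 = 0.3586698.
SE = √(0.230026 × 0.00192181) = 0.0210253.
z = (0.3421892 − 0.3719931)/0.0210253 = -0.0298039/0.0210253 = -1.4175.
p-value = 2·P(Z > 1.418) ≈ 0.1563.

z = -1.4175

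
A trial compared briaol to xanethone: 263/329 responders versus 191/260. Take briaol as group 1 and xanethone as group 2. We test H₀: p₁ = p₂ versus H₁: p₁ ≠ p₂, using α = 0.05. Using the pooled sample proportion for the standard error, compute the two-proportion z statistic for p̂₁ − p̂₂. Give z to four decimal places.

z = 1.8572

p̂₁ = 263/329 ≈ 0.799392, p̂₂ = 191/260 ≈ 0.734615.
Pooled p̂ = (263+191)/(329+260) = 454/589 = 0.770798.
SE = √(p̂(1−p̂)(1/n₁+1/n₂)) = √(0.770798·0.229202·0.00688567) = √(0.00121648) = 0.034878.
z = (0.799392 − 0.734615)/0.034878 = 0.064777/0.034878 = 1.8572.
p-value = 2·P(Z > 1.857) ≈ 0.0633, so at α = 0.05 we fail to reject H₀.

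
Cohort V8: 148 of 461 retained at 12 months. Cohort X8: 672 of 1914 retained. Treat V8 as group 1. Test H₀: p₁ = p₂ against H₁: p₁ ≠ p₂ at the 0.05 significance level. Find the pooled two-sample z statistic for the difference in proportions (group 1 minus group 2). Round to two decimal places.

p̂₁ = 148/461 = 0.3210, p̂₂ = 672/1914 = 0.3511.
Pooled p̂ = (148+672)/(461+1914) = 820/2375 = 0.3453.
SE = √(0.226057 × 0.00269166) = 0.0247.
z = (0.3210 − 0.3511)/0.0247 = -0.0301/0.0247 = -1.22.
Two-sided p-value ≈ 2·Φ(−1.218) = 0.2230; since p > α = 0.05, fail to reject H₀.

z = -1.22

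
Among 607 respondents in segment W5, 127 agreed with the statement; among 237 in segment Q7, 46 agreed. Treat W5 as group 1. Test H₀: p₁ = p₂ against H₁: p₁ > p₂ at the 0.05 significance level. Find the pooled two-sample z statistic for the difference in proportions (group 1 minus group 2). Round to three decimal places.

z = 0.489

p̂₁ = 127/607 ≈ 0.209226, p̂₂ = 46/237 ≈ 0.194093.
Pooled p̂ = (127+46)/(607+237) = 173/844 = 0.204976.
SE = √(0.162961 × 0.00586686) = 0.030920.
z = (0.209226 − 0.194093)/0.030920 = 0.015133/0.030920 = 0.489.
p-value = P(Z > 0.489) ≈ 0.3123, so at α = 0.05 we fail to reject H₀.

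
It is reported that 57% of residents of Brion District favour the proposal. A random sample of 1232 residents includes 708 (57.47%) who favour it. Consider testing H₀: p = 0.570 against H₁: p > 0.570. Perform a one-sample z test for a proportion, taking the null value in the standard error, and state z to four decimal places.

z = 0.3315

p̂ = 708/1232 = 0.5746753.
Under H₀, SE = √(0.57·0.43/1232) = √(0.000198945) = 0.0141048.
z = (0.5746753 − 0.57)/0.0141048 = 0.0046753/0.0141048 = 0.3315.
p-value = P(Z > 0.331) ≈ 0.3701.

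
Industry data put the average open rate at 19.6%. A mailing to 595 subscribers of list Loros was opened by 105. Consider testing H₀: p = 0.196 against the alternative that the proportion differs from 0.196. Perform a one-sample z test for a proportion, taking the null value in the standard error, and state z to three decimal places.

z = -1.200

p̂ = 105/595 = 0.17647.
Standard error under H₀: √(0.196×0.804/595) = 0.01627.
z = (0.17647 − 0.196)/0.01627 = -0.01953/0.01627 = -1.200.
p-value = 2·P(Z > 1.200) ≈ 0.2301.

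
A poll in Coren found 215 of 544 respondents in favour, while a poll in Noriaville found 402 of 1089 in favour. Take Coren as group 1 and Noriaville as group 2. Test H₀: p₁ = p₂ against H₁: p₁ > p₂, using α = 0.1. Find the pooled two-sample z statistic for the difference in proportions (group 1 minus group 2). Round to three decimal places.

z = 1.024

p̂₁ = 215/544 ≈ 0.39522, p̂₂ = 402/1089 ≈ 0.36915.
Pooled p̂ = (215+402)/(544+1089) = 617/1633 = 0.37783.
SE = √(p̂(1−p̂)(1/n₁+1/n₂)) = √(0.37783·0.62217·0.00275651) = √(0.000647986) = 0.02546.
z = (0.39522 − 0.36915)/0.02546 = 0.02607/0.02546 = 1.024.
p-value = P(Z > 1.024) ≈ 0.1528. With α = 0.1, fail to reject H₀.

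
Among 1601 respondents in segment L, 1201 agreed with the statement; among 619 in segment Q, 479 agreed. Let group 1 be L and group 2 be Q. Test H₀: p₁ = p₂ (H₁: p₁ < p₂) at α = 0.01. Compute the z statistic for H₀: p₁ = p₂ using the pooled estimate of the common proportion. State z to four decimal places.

p̂₁ = 1201/1601 = 0.750156, p̂₂ = 479/619 = 0.773829.
Pooled p̂ = (1201+479)/(1601+619) = 1680/2220 = 0.756757.
SE = √(p̂(1−p̂)(1/n₁+1/n₂)) = √(0.756757·0.243243·0.00224012) = √(0.000412352) = 0.020306.
z = (0.750156 − 0.773829)/0.020306 = -0.023673/0.020306 = -1.1658.
p-value = P(Z < -1.166) ≈ 0.1219; since p > α = 0.01, fail to reject H₀.

z = -1.1658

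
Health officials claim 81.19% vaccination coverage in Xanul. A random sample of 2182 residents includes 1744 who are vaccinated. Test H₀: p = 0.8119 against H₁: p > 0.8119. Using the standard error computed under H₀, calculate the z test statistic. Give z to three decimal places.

z = -1.510

p̂ = 1744/2182 = 0.799267.
Standard error under H₀: √(0.8119×0.1881/2182) = 0.008366.
z = (0.799267 − 0.8119)/0.008366 = -0.012633/0.008366 = -1.510.
p-value = P(Z > -1.510) ≈ 0.9345.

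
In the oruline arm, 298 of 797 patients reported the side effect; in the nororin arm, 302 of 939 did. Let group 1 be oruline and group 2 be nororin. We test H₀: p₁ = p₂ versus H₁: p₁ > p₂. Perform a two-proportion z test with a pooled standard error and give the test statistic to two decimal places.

p̂₁ = 298/797 ≈ 0.3739, p̂₂ = 302/939 ≈ 0.3216.
Pooled p̂ = (298+302)/(797+939) = 600/1736 = 0.3456.
SE = √(p̂(1−p̂)(1/n₁+1/n₂)) = √(0.3456·0.6544·0.00231967) = √(0.000524633) = 0.0229.
z = (0.3739 − 0.3216)/0.0229 = 0.0523/0.0229 = 2.28.
p-value = P(Z > 2.283) ≈ 0.0112.

z = 2.28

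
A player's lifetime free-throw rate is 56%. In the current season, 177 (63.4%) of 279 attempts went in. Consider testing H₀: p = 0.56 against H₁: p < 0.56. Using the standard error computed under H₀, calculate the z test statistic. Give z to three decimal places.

p̂ = 177/279 ≈ 0.63441.
SE = √(p₀(1−p₀)/n) = √(0.2464/279) = 0.02972.
z = (0.63441 − 0.56)/0.02972 = 0.07441/0.02972 = 2.504.

z = 2.504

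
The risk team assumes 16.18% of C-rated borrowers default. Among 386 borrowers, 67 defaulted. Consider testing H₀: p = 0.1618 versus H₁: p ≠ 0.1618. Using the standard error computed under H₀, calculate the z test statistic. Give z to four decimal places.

p̂ = 67/386 ≈ 0.173575.
Standard error under H₀: √(0.1618×0.8382/386) = 0.018744.
z = (0.173575 − 0.1618)/0.018744 = 0.011775/0.018744 = 0.6282.
Two-sided p-value ≈ 2·Φ(−0.628) = 0.5299.

z = 0.6282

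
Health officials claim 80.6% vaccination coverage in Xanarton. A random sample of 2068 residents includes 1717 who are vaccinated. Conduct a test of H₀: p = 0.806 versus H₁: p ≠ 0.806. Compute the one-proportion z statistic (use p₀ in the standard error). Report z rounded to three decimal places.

p̂ = 1717/2068 = 0.830271.
Standard error under H₀: √(0.806×0.194/2068) = 0.008695.
z = (0.830271 − 0.806)/0.008695 = 0.024271/0.008695 = 2.791.
p-value = 2·P(Z > 2.791) ≈ 0.0053.

z = 2.791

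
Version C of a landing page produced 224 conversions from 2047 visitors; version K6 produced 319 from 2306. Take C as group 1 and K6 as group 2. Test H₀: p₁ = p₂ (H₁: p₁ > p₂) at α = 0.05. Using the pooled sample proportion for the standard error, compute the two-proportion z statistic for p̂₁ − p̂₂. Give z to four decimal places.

p̂₁ = 224/2047 ≈ 0.1094284, p̂₂ = 319/2306 ≈ 0.1383348.
Pooled p̂ = (224+319)/(2047+2306) = 543/4353 = 0.1247416.
SE = √(p̂(1−p̂)(1/n₁+1/n₂)) = √(0.1247416·0.8752584·0.000922171) = √(0.000100684) = 0.0100341.
z = (0.1094284 − 0.1383348)/0.0100341 = -0.0289064/0.0100341 = -2.8808.
p-value = P(Z > -2.881) ≈ 0.9980, so at α = 0.05 we fail to reject H₀.

z = -2.8808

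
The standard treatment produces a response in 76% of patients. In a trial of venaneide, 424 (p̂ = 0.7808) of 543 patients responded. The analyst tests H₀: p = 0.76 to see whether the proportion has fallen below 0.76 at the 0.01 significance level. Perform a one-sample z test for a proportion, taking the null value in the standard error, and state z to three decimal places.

p̂ = 424/543 = 0.78085.
Standard error under H₀: √(0.76×0.24/543) = 0.01833.
z = (0.78085 − 0.76)/0.01833 = 0.02085/0.01833 = 1.137.
p-value = P(Z < 1.137) ≈ 0.8723. With α = 0.01, fail to reject H₀.

z = 1.137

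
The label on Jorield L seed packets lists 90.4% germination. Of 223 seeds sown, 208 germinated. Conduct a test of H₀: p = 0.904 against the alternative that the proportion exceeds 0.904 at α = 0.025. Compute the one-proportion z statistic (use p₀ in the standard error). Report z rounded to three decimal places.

z = 1.457

p̂ = 208/223 ≈ 0.93274.
SE = √(p₀(1−p₀)/n) = √(0.086784/223) = 0.01973.
z = (0.93274 − 0.904)/0.01973 = 0.02874/0.01973 = 1.457.
p-value = P(Z > 1.457) ≈ 0.0726. With α = 0.025, fail to reject H₀.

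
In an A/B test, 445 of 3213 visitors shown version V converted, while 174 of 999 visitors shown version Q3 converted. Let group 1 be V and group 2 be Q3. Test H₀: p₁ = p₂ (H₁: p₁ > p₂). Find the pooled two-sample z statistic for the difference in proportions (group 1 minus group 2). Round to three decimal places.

z = -2.781

p̂₁ = 445/3213 = 0.138500, p̂₂ = 174/999 = 0.174174.
Pooled p̂ = (445+174)/(3213+999) = 619/4212 = 0.146961.
SE = √(p̂(1−p̂)(1/n₁+1/n₂)) = √(0.146961·0.853039·0.00131224) = √(0.000164507) = 0.012826.
z = (0.138500 − 0.174174)/0.012826 = -0.035674/0.012826 = -2.781.
p-value = P(Z > -2.781) ≈ 0.9973.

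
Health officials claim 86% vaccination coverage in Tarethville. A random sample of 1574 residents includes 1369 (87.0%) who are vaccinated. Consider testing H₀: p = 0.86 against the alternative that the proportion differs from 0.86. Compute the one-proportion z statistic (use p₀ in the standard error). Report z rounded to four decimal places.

z = 1.1158

p̂ = 1369/1574 = 0.869759.
Under H₀, SE = √(0.86·0.14/1574) = √(7.6493e-05) = 0.008746.
z = (0.869759 − 0.86)/0.008746 = 0.009759/0.008746 = 1.1158.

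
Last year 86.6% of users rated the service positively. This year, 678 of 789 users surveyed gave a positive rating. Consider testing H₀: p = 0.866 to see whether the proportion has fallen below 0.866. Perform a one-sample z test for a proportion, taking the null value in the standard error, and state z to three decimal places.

z = -0.551

p̂ = 678/789 ≈ 0.85932.
SE = √(p₀(1−p₀)/n) = √(0.11604/789) = 0.01213.
z = (0.85932 − 0.866)/0.01213 = -0.00668/0.01213 = -0.551.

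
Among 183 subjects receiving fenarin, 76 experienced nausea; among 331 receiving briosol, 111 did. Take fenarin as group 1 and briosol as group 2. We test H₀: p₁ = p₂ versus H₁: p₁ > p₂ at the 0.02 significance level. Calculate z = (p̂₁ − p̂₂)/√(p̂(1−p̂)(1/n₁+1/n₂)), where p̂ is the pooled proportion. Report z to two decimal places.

p̂₁ = 76/183 ≈ 0.41530, p̂₂ = 111/331 ≈ 0.33535.
Pooled p̂ = (76+111)/(183+331) = 187/514 = 0.36381.
SE = √(p̂(1−p̂)(1/n₁+1/n₂)) = √(0.36381·0.63619·0.00848563) = √(0.00196403) = 0.04432.
z = (0.41530 − 0.33535)/0.04432 = 0.07995/0.04432 = 1.80.
p-value = P(Z > 1.804) ≈ 0.0356; since p > α = 0.02, fail to reject H₀.

z = 1.80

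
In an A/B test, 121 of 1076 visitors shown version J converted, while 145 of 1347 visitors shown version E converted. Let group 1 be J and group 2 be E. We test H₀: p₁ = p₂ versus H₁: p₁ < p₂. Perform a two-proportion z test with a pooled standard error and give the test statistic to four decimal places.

z = 0.3761

p̂₁ = 121/1076 = 0.112454, p̂₂ = 145/1347 = 0.107647.
Pooled p̂ = (121+145)/(1076+1347) = 266/2423 = 0.109781.
SE = √(0.0977293 × 0.00167176) = 0.012782.
z = (0.112454 − 0.107647)/0.012782 = 0.004807/0.012782 = 0.3761.
p-value = P(Z < 0.376) ≈ 0.6466.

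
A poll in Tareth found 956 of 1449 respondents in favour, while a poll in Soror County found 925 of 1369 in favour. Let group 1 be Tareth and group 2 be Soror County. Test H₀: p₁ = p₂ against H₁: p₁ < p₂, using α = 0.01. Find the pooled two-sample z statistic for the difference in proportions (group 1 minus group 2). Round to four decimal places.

p̂₁ = 956/1449 = 0.659765, p̂₂ = 925/1369 = 0.675676.
Pooled p̂ = (956+925)/(1449+1369) = 1881/2818 = 0.667495.
SE = √(0.221946 × 0.00142059) = 0.017757.
z = (0.659765 − 0.675676)/0.017757 = -0.015911/0.017757 = -0.8960.
p-value = P(Z < -0.896) ≈ 0.1851, so at α = 0.01 we fail to reject H₀.

z = -0.8960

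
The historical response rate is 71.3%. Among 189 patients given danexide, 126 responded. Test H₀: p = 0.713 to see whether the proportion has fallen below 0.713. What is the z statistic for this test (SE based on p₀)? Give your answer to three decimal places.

z = -1.408

p̂ = 126/189 ≈ 0.66667.
Under H₀, SE = √(0.713·0.287/189) = √(0.0010827) = 0.03290.
z = (0.66667 − 0.713)/0.03290 = -0.04633/0.03290 = -1.408.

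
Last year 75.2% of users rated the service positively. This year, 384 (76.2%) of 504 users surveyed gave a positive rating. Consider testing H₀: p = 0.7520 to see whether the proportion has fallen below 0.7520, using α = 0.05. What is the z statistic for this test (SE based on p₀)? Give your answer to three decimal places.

z = 0.515

p̂ = 384/504 ≈ 0.76190.
SE = √(p₀(1−p₀)/n) = √(0.1865/504) = 0.01924.
z = (0.76190 − 0.752)/0.01924 = 0.00990/0.01924 = 0.515.
p-value = P(Z < 0.515) ≈ 0.6967, so at α = 0.05 we fail to reject H₀.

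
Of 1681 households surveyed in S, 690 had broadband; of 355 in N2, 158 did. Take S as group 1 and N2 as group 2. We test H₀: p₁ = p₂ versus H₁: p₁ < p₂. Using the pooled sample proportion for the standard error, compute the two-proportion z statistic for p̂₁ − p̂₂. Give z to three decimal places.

p̂₁ = 690/1681 ≈ 0.410470, p̂₂ = 158/355 ≈ 0.445070.
Pooled p̂ = (690+158)/(1681+355) = 848/2036 = 0.416503.
SE = √(p̂(1−p̂)(1/n₁+1/n₂)) = √(0.416503·0.583497·0.00341179) = √(0.00082916) = 0.028795.
z = (0.410470 − 0.445070)/0.028795 = -0.034600/0.028795 = -1.202.
p-value = P(Z < -1.202) ≈ 0.1148.

z = -1.202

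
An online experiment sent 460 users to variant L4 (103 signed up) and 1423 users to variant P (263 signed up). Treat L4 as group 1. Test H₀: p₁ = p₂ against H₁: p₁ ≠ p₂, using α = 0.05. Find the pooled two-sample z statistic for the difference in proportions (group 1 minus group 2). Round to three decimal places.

p̂₁ = 103/460 = 0.22391, p̂₂ = 263/1423 = 0.18482.
Pooled p̂ = (103+263)/(460+1423) = 366/1883 = 0.19437.
SE = √(0.156591 × 0.00287665) = 0.02122.
z = (0.22391 − 0.18482)/0.02122 = 0.03909/0.02122 = 1.842.
Two-sided p-value ≈ 2·Φ(−1.842) = 0.0655; since p > α = 0.05, fail to reject H₀.

z = 1.842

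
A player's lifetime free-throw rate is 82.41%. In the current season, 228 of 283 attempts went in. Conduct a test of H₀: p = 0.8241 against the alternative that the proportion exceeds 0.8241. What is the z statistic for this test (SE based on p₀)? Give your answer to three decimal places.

z = -0.815

p̂ = 228/283 = 0.80565.
Standard error under H₀: √(0.8241×0.1759/283) = 0.02263.
z = (0.80565 − 0.8241)/0.02263 = -0.01845/0.02263 = -0.815.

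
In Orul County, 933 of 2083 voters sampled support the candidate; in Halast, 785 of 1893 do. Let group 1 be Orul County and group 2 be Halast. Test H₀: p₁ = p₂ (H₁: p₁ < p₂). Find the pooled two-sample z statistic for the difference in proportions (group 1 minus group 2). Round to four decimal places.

z = 2.1123

p̂₁ = 933/2083 = 0.447912, p̂₂ = 785/1893 = 0.414686.
Pooled p̂ = (933+785)/(2083+1893) = 1718/3976 = 0.432093.
SE = √(p̂(1−p̂)(1/n₁+1/n₂)) = √(0.432093·0.567907·0.00100834) = √(0.000247435) = 0.015730.
z = (0.447912 − 0.414686)/0.015730 = 0.033226/0.015730 = 2.1123.
p-value = P(Z < 2.112) ≈ 0.9827.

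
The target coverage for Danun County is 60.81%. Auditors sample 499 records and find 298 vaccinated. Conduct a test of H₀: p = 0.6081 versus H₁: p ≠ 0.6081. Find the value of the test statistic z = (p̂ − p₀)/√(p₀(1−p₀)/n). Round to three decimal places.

p̂ = 298/499 = 0.59719.
Under H₀, SE = √(0.6081·0.3919/499) = √(0.000477584) = 0.02185.
z = (0.59719 − 0.6081)/0.02185 = -0.01091/0.02185 = -0.499.

z = -0.499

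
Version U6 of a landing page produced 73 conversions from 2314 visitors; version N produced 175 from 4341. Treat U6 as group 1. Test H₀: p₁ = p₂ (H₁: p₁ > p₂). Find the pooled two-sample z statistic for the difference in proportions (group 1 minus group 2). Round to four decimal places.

p̂₁ = 73/2314 ≈ 0.0315471, p̂₂ = 175/4341 ≈ 0.0403133.
Pooled p̂ = (73+175)/(2314+4341) = 248/6655 = 0.0372652.
SE = √(p̂(1−p̂)(1/n₁+1/n₂)) = √(0.0372652·0.9627348·0.000662514) = √(2.37687e-05) = 0.0048753.
z = (0.0315471 − 0.0403133)/0.0048753 = -0.0087662/0.0048753 = -1.7981.

z = -1.7981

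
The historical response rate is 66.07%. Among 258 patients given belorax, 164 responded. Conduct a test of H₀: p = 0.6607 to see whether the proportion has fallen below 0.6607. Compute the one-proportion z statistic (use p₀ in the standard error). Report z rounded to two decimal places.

z = -0.85

p̂ = 164/258 ≈ 0.6357.
Standard error under H₀: √(0.6607×0.3393/258) = 0.0295.
z = (0.6357 − 0.6607)/0.0295 = -0.0250/0.0295 = -0.85.
p-value = P(Z < -0.850) ≈ 0.1978.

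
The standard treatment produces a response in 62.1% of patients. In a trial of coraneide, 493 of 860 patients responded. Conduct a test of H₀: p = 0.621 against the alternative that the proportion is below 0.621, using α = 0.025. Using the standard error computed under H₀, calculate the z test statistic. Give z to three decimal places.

z = -2.886

p̂ = 493/860 ≈ 0.57326.
Standard error under H₀: √(0.621×0.379/860) = 0.01654.
z = (0.57326 − 0.621)/0.01654 = -0.04774/0.01654 = -2.886.
p-value = P(Z < -2.886) ≈ 0.0020; since p < α = 0.025, reject H₀.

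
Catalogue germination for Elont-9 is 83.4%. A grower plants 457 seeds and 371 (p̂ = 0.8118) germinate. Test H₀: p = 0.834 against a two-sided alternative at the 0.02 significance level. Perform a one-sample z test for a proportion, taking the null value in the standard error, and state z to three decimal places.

p̂ = 371/457 = 0.811816.
SE = √(p₀(1−p₀)/n) = √(0.13844/457) = 0.017405.
z = (0.811816 − 0.834)/0.017405 = -0.022184/0.017405 = -1.275.
p-value = 2·P(Z > 1.275) ≈ 0.2025. With α = 0.02, fail to reject H₀.

z = -1.275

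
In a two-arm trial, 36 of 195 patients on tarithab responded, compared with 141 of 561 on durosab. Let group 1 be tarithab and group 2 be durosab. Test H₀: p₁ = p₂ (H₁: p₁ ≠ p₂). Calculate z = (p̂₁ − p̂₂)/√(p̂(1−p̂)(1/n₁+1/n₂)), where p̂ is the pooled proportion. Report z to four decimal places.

p̂₁ = 36/195 ≈ 0.184615, p̂₂ = 141/561 ≈ 0.251337.
Pooled p̂ = (36+141)/(195+561) = 177/756 = 0.234127.
SE = √(p̂(1−p̂)(1/n₁+1/n₂)) = √(0.234127·0.765873·0.00691074) = √(0.00123917) = 0.035202.
z = (0.184615 − 0.251337)/0.035202 = -0.066722/0.035202 = -1.8954.
Two-sided p-value ≈ 2·Φ(−1.895) = 0.0580.

z = -1.8954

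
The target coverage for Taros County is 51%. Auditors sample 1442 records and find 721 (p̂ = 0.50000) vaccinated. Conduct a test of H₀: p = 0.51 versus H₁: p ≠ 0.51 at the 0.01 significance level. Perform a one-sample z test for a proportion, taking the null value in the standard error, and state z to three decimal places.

z = -0.760

p̂ = 721/1442 ≈ 0.50000.
Under H₀, SE = √(0.51·0.49/1442) = √(0.000173301) = 0.01316.
z = (0.50000 − 0.51)/0.01316 = -0.01000/0.01316 = -0.760.
Two-sided p-value ≈ 2·Φ(−0.760) = 0.4475; since p > α = 0.01, fail to reject H₀.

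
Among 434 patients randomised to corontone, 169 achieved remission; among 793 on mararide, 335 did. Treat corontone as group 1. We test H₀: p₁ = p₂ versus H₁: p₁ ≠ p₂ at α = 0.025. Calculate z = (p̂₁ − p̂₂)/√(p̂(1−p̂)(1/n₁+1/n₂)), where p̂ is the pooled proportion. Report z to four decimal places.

z = -1.1249

p̂₁ = 169/434 = 0.389401, p̂₂ = 335/793 = 0.422446.
Pooled p̂ = (169+335)/(434+793) = 504/1227 = 0.410758.
SE = √(0.242036 × 0.00356518) = 0.029375.
z = (0.389401 − 0.422446)/0.029375 = -0.033045/0.029375 = -1.1249.
p-value = 2·P(Z > 1.125) ≈ 0.2606. With α = 0.025, fail to reject H₀.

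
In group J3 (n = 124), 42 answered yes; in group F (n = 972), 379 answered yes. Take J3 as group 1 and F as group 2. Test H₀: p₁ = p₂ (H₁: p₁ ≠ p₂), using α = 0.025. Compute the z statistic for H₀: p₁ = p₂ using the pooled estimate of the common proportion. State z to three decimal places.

z = -1.104

p̂₁ = 42/124 = 0.33871, p̂₂ = 379/972 = 0.38992.
Pooled p̂ = (42+379)/(124+972) = 421/1096 = 0.38412.
SE = √(p̂(1−p̂)(1/n₁+1/n₂)) = √(0.38412·0.61588·0.00909332) = √(0.00215123) = 0.04638.
z = (0.33871 − 0.38992)/0.04638 = -0.05121/0.04638 = -1.104.
Two-sided p-value ≈ 2·Φ(−1.104) = 0.2696, so at α = 0.025 we fail to reject H₀.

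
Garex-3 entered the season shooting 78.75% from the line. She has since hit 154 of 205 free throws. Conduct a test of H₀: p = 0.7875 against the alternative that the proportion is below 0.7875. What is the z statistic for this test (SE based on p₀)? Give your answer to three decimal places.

p̂ = 154/205 ≈ 0.75122.
SE = √(p₀(1−p₀)/n) = √(0.16734/205) = 0.02857.
z = (0.75122 − 0.7875)/0.02857 = -0.03628/0.02857 = -1.270.
p-value = P(Z < -1.270) ≈ 0.1021.

z = -1.270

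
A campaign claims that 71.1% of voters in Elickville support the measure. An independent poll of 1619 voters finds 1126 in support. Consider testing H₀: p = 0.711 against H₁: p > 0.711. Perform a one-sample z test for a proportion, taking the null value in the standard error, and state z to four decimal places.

p̂ = 1126/1619 ≈ 0.695491.
Standard error under H₀: √(0.711×0.289/1619) = 0.011266.
z = (0.695491 − 0.711)/0.011266 = -0.015509/0.011266 = -1.3766.
p-value = P(Z > -1.377) ≈ 0.9157.

z = -1.3766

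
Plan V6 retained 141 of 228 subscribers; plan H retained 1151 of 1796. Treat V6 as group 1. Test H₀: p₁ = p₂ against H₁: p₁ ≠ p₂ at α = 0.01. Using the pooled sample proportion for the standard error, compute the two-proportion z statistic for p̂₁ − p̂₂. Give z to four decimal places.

z = -0.6645

p̂₁ = 141/228 = 0.618421, p̂₂ = 1151/1796 = 0.640869.
Pooled p̂ = (141+1151)/(228+1796) = 1292/2024 = 0.638340.
SE = √(0.230862 × 0.00494276) = 0.033780.
z = (0.618421 − 0.640869)/0.033780 = -0.022448/0.033780 = -0.6645.
p-value = 2·P(Z > 0.665) ≈ 0.5064; since p > α = 0.01, fail to reject H₀.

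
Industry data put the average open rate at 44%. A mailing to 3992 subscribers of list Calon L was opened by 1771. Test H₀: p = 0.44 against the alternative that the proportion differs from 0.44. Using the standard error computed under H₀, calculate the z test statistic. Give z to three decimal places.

p̂ = 1771/3992 ≈ 0.44364.
SE = √(p₀(1−p₀)/n) = √(0.2464/3992) = 0.00786.
z = (0.44364 − 0.44)/0.00786 = 0.00364/0.00786 = 0.463.
p-value = 2·P(Z > 0.463) ≈ 0.6434.

z = 0.463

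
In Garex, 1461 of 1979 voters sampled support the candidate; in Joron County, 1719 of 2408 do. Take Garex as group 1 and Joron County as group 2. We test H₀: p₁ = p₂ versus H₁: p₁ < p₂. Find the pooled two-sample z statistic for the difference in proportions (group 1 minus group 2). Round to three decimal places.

z = 1.799

p̂₁ = 1461/1979 = 0.73825, p̂₂ = 1719/2408 = 0.71387.
Pooled p̂ = (1461+1719)/(1979+2408) = 3180/4387 = 0.72487.
SE = √(0.199434 × 0.000920588) = 0.01355.
z = (0.73825 − 0.71387)/0.01355 = 0.02438/0.01355 = 1.799.
p-value = P(Z < 1.799) ≈ 0.9640.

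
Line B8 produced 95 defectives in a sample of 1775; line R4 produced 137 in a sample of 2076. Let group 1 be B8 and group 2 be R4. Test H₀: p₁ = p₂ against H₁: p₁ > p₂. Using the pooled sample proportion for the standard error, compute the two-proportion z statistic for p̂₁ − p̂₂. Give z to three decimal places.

z = -1.621

p̂₁ = 95/1775 ≈ 0.053521, p̂₂ = 137/2076 ≈ 0.065992.
Pooled p̂ = (95+137)/(1775+2076) = 232/3851 = 0.060244.
SE = √(p̂(1−p̂)(1/n₁+1/n₂)) = √(0.060244·0.939756·0.00104508) = √(5.91667e-05) = 0.007692.
z = (0.053521 − 0.065992)/0.007692 = -0.012471/0.007692 = -1.621.
p-value = P(Z > -1.621) ≈ 0.9475.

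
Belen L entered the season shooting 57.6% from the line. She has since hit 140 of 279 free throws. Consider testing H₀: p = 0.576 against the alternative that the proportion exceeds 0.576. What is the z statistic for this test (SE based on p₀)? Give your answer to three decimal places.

p̂ = 140/279 = 0.50179.
Standard error under H₀: √(0.576×0.424/279) = 0.02959.
z = (0.50179 − 0.576)/0.02959 = -0.07421/0.02959 = -2.508.

z = -2.508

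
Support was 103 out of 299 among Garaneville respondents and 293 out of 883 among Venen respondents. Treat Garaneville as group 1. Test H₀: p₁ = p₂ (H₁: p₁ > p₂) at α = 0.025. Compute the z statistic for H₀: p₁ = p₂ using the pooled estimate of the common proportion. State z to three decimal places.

p̂₁ = 103/299 ≈ 0.34448, p̂₂ = 293/883 ≈ 0.33182.
Pooled p̂ = (103+293)/(299+883) = 396/1182 = 0.33503.
SE = √(0.222783 × 0.00447698) = 0.03158.
z = (0.34448 − 0.33182)/0.03158 = 0.01266/0.03158 = 0.401.
p-value = P(Z > 0.401) ≈ 0.3443, so at α = 0.025 we fail to reject H₀.

z = 0.401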